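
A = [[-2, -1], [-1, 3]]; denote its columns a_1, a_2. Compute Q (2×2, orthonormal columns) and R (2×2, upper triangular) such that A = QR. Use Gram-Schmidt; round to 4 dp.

e_1 = a_1/‖a_1‖ = (-2, -1)/2.2361 = (-0.8944, -0.4472).
r_{12} = e_1·a_2 = -0.4472.
u_2 = a_2 + 0.4472·e_1 = (-1.4000, 2.8000).
‖u_2‖ = 3.1305, so e_2 = (-0.4472, 0.8944).

Q = [[-0.8944, -0.4472], [-0.4472, 0.8944]], R = [[2.2361, -0.4472], [0.0000, 3.1305]]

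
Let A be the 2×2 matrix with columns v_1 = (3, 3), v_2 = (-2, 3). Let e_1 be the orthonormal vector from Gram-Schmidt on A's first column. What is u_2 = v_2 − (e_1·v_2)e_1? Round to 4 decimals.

v_1 = (3, 3); ‖v_1‖ = 4.2426, so e_1 = (0.7071, 0.7071).
e_1·v_2 = 0.7071·(-2) + 0.7071·3 = 0.7071.
u_2 = v_2 − 0.7071·e_1 = (-2.5000, 2.5000).

u_2 = (-2.5000, 2.5000)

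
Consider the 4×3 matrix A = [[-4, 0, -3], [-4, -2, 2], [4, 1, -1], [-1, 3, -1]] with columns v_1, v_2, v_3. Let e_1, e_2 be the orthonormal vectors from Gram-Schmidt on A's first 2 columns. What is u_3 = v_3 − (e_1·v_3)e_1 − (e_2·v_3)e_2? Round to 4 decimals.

v_1 = (-4, -4, 4, -1); ‖v_1‖ = 7.0000, so e_1 = (-0.5714, -0.5714, 0.5714, -0.1429).
e_1·v_2 = (-0.5714)·0 + (-0.5714)·(-2) + 0.5714·1 + (-0.1429)·3 = 1.2857.
u_2 = v_2 − 1.2857·e_1 = (0.7347, -1.2653, 0.2653, 3.1837).
‖u_2‖ = 3.5138, so e_2 = (0.2091, -0.3601, 0.0755, 0.9060).
e_1·v_3 = (-0.5714)·(-3) + (-0.5714)·2 + 0.5714·(-1) + (-0.1429)·(-1) = 0.1429; e_2·v_3 = 0.2091·(-3) + (-0.3601)·2 + 0.0755·(-1) + 0.9060·(-1) = -2.3290.
u_3 = v_3 − 0.1429·e_1 + 2.3290·e_2 = (-2.4314, 1.2430, -0.9058, 1.1306).

u_3 = (-2.4314, 1.2430, -0.9058, 1.1306)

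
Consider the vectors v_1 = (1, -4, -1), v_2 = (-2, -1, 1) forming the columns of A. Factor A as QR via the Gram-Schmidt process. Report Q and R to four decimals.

v_1 = (1, -4, -1); ‖v_1‖ = 4.2426, so q_1 = (0.2357, -0.9428, -0.2357).
q_1·v_2 = 0.2357·(-2) + (-0.9428)·(-1) + (-0.2357)·1 = 0.2357.
u_2 = v_2 − 0.2357·q_1 = (-2.0556, -0.7778, 1.0556).
‖u_2‖ = 2.4381, so q_2 = (-0.8431, -0.3190, 0.4329).

Q = [[0.2357, -0.8431], [-0.9428, -0.3190], [-0.2357, 0.4329]], R = [[4.2426, 0.2357], [0.0000, 2.4381]]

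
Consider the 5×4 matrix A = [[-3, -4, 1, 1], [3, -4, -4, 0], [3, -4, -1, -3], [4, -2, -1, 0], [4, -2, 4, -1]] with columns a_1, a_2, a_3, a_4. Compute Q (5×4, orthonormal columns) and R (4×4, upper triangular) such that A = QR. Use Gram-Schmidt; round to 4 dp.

Q = [[-0.3906, -0.8299, 0.2783, 0.2332], [0.3906, -0.3942, -0.5665, 0.3000], [0.3906, -0.3942, -0.0457, -0.8132], [0.5208, -0.0156, -0.1000, 0.4171], [0.5208, -0.0156, 0.7679, 0.1427]], R = [[7.6811, -3.6453, -0.7811, -2.0830], [0.0000, 6.5354, 1.0944, 0.3683], [0.0000, 0.0000, 5.7613, -0.3524], [0.0000, 0.0000, 0.0000, 2.5301]]

a_1 = (-3, 3, 3, 4, 4); ‖a_1‖ = 7.6811, so q_1 = (-0.3906, 0.3906, 0.3906, 0.5208, 0.5208).
q_1·a_2 = (-0.3906)·(-4) + 0.3906·(-4) + 0.3906·(-4) + 0.5208·(-2) + 0.5208·(-2) = -3.6453.
u_2 = a_2 + 3.6453·q_1 = (-5.4237, -2.5763, -2.5763, -0.1017, -0.1017).
‖u_2‖ = 6.5354, so q_2 = (-0.8299, -0.3942, -0.3942, -0.0156, -0.0156).
q_1·a_3 = (-0.3906)·1 + 0.3906·(-4) + 0.3906·(-1) + 0.5208·(-1) + 0.5208·4 = -0.7811; q_2·a_3 = (-0.8299)·1 + (-0.3942)·(-4) + (-0.3942)·(-1) + (-0.0156)·(-1) + (-0.0156)·4 = 1.0944.
u_3 = a_3 + 0.7811·q_1 − 1.0944·q_2 = (1.6032, -3.2635, -0.2635, -0.5762, 4.4238).
‖u_3‖ = 5.7613, so q_3 = (0.2783, -0.5665, -0.0457, -0.1000, 0.7679).
q_1·a_4 = (-0.3906)·1 + 0.3906·0 + 0.3906·(-3) + 0.5208·0 + 0.5208·(-1) = -2.0830; q_2·a_4 = (-0.8299)·1 + (-0.3942)·0 + (-0.3942)·(-3) + (-0.0156)·0 + (-0.0156)·(-1) = 0.3683; q_3·a_4 = 0.2783·1 + (-0.5665)·0 + (-0.0457)·(-3) + (-0.1000)·0 + 0.7679·(-1) = -0.3524.
u_4 = a_4 + 2.0830·q_1 − 0.3683·q_2 + 0.3524·q_3 = (0.5901, 0.7591, -2.0574, 1.0552, 0.3611).
‖u_4‖ = 2.5301, so q_4 = (0.2332, 0.3000, -0.8132, 0.4171, 0.1427).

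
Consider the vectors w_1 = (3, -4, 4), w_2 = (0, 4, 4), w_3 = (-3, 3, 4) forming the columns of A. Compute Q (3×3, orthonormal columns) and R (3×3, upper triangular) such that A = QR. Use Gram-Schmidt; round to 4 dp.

e_1 = w_1/‖w_1‖ = (3, -4, 4)/6.4031 = (0.4685, -0.6247, 0.6247).
r_{12} = e_1·w_2 = 0.0000.
u_2 = w_2 + 0.0000·e_1 = (0.0000, 4.0000, 4.0000).
‖u_2‖ = 5.6569, so e_2 = (0.0000, 0.7071, 0.7071).
r_{13} = e_1·w_3 = -0.7809; r_{23} = e_2·w_3 = 4.9497.
u_3 = w_3 + 0.7809·e_1 − 4.9497·e_2 = (-2.6341, -0.9878, 0.9878).
‖u_3‖ = 2.9817, so e_3 = (-0.8835, -0.3313, 0.3313).

Q = [[0.4685, 0.0000, -0.8835], [-0.6247, 0.7071, -0.3313], [0.6247, 0.7071, 0.3313]], R = [[6.4031, 0.0000, -0.7809], [0.0000, 5.6569, 4.9497], [0.0000, 0.0000, 2.9817]]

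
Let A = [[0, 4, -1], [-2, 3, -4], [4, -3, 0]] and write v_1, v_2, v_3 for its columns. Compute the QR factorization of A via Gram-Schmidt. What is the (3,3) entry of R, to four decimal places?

r_{33} = 3.0740

q_1 = v_1/‖v_1‖ = (0, -2, 4)/4.4721 = (0.0000, -0.4472, 0.8944).
r_{12} = q_1·v_2 = -4.0249.
u_2 = v_2 + 4.0249·q_1 = (4.0000, 1.2000, 0.6000).
‖u_2‖ = 4.2190, so q_2 = (0.9481, 0.2844, 0.1422).
r_{13} = q_1·v_3 = 1.7889; r_{23} = q_2·v_3 = -2.0858.
u_3 = v_3 − 1.7889·q_1 + 2.0858·q_2 = (0.9775, -2.6067, -1.3034).
r_{33} = ‖u_3‖ = 3.0740.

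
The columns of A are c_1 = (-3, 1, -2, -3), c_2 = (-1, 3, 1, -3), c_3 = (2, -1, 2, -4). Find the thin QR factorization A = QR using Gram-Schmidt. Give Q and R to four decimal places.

c_1 = (-3, 1, -2, -3); ‖c_1‖ = 4.7958, so e_1 = (-0.6255, 0.2085, -0.4170, -0.6255).
e_1·c_2 = (-0.6255)·(-1) + 0.2085·3 + (-0.4170)·1 + (-0.6255)·(-3) = 2.7107.
u_2 = c_2 − 2.7107·e_1 = (0.6957, 2.4348, 2.1304, -1.3043).
‖u_2‖ = 3.5570, so e_2 = (0.1956, 0.6845, 0.5989, -0.3667).
e_1·c_3 = (-0.6255)·2 + 0.2085·(-1) + (-0.4170)·2 + (-0.6255)·(-4) = 0.2085; e_2·c_3 = 0.1956·2 + 0.6845·(-1) + 0.5989·2 + (-0.3667)·(-4) = 2.3713.
u_3 = c_3 − 0.2085·e_1 − 2.3713·e_2 = (1.6667, -2.6667, 0.6667, -3.0000).
‖u_3‖ = 4.3970, so e_3 = (0.3790, -0.6065, 0.1516, -0.6823).

Q = [[-0.6255, 0.1956, 0.3790], [0.2085, 0.6845, -0.6065], [-0.4170, 0.5989, 0.1516], [-0.6255, -0.3667, -0.6823]], R = [[4.7958, 2.7107, 0.2085], [0.0000, 3.5570, 2.3713], [0.0000, 0.0000, 4.3970]]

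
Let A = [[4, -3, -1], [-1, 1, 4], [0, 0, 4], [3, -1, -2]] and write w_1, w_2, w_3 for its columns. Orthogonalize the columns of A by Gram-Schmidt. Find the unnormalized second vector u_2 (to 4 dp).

u_2 = (-0.5385, 0.3846, 0.0000, 0.8462)

w_1 = (4, -1, 0, 3); ‖w_1‖ = 5.0990, so e_1 = (0.7845, -0.1961, 0.0000, 0.5883).
e_1·w_2 = 0.7845·(-3) + (-0.1961)·1 + 0.0000·0 + 0.5883·(-1) = -3.1379.
u_2 = w_2 + 3.1379·e_1 = (-0.5385, 0.3846, 0.0000, 0.8462).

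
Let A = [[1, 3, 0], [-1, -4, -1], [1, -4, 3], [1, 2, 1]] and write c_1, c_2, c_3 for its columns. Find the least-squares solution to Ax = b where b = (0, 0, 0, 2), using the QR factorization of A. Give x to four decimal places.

c_1 = (1, -1, 1, 1); ‖c_1‖ = 2.0000, so q_1 = (0.5000, -0.5000, 0.5000, 0.5000).
q_1·c_2 = 0.5000·3 + (-0.5000)·(-4) + 0.5000·(-4) + 0.5000·2 = 2.5000.
u_2 = c_2 − 2.5000·q_1 = (1.7500, -2.7500, -5.2500, 0.7500).
‖u_2‖ = 6.2249, so q_2 = (0.2811, -0.4418, -0.8434, 0.1205).
q_1·c_3 = 0.5000·0 + (-0.5000)·(-1) + 0.5000·3 + 0.5000·1 = 2.5000; q_2·c_3 = 0.2811·0 + (-0.4418)·(-1) + (-0.8434)·3 + 0.1205·1 = -1.9679.
u_3 = c_3 − 2.5000·q_1 + 1.9679·q_2 = (-0.6968, -0.6194, 0.0903, -0.0129).
‖u_3‖ = 0.9367, so q_3 = (-0.7439, -0.6612, 0.0964, -0.0138).
Qᵀb = (1.0000, 0.2410, -0.0276).
Back-substitute: x_3 = -0.0276/0.9367 = -0.0294.
x_2 = (0.2410 + 1.9679·(-0.0294))/6.2249 = 0.0294.
x_1 = (1.0000 − 2.5000·0.0294 − 2.5000·(-0.0294))/2.0000 = 0.5000.

x = (0.5000, 0.0294, -0.0294)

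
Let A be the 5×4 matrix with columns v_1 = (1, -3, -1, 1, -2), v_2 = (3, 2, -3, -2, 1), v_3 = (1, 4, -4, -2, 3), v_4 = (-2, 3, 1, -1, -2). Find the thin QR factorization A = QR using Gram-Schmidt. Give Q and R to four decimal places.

v_1 = (1, -3, -1, 1, -2); ‖v_1‖ = 4.0000, so e_1 = (0.2500, -0.7500, -0.2500, 0.2500, -0.5000).
e_1·v_2 = 0.2500·3 + (-0.7500)·2 + (-0.2500)·(-3) + 0.2500·(-2) + (-0.5000)·1 = -1.0000.
u_2 = v_2 + 1.0000·e_1 = (3.2500, 1.2500, -3.2500, -1.7500, 0.5000).
‖u_2‖ = 5.0990, so e_2 = (0.6374, 0.2451, -0.6374, -0.3432, 0.0981).
e_1·v_3 = 0.2500·1 + (-0.7500)·4 + (-0.2500)·(-4) + 0.2500·(-2) + (-0.5000)·3 = -3.7500; e_2·v_3 = 0.6374·1 + 0.2451·4 + (-0.6374)·(-4) + (-0.3432)·(-2) + 0.0981·3 = 5.1480.
u_3 = v_3 + 3.7500·e_1 − 5.1480·e_2 = (-1.3438, -0.0745, -1.6562, 0.7043, 0.6202).
‖u_3‖ = 2.3313, so e_3 = (-0.5764, -0.0320, -0.7104, 0.3021, 0.2660).
e_1·v_4 = 0.2500·(-2) + (-0.7500)·3 + (-0.2500)·1 + 0.2500·(-1) + (-0.5000)·(-2) = -2.2500; e_2·v_4 = 0.6374·(-2) + 0.2451·3 + (-0.6374)·1 + (-0.3432)·(-1) + 0.0981·(-2) = -1.0296; e_3·v_4 = (-0.5764)·(-2) + (-0.0320)·3 + (-0.7104)·1 + 0.3021·(-1) + 0.2660·(-2) = -0.4877.
u_4 = v_4 + 2.2500·e_1 + 1.0296·e_2 + 0.4877·e_3 = (-1.0624, 1.5493, -0.5652, -0.6435, -2.8943).
‖u_4‖ = 3.5552, so e_4 = (-0.2988, 0.4358, -0.1590, -0.1810, -0.8141).

Q = [[0.2500, 0.6374, -0.5764, -0.2988], [-0.7500, 0.2451, -0.0320, 0.4358], [-0.2500, -0.6374, -0.7104, -0.1590], [0.2500, -0.3432, 0.3021, -0.1810], [-0.5000, 0.0981, 0.2660, -0.8141]], R = [[4.0000, -1.0000, -3.7500, -2.2500], [0.0000, 5.0990, 5.1480, -1.0296], [0.0000, 0.0000, 2.3313, -0.4877], [0.0000, 0.0000, 0.0000, 3.5552]]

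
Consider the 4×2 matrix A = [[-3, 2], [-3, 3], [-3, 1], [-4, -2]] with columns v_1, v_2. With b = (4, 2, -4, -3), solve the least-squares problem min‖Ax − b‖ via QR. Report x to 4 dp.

x = (0.3976, 1.1098)

v_1 = (-3, -3, -3, -4); ‖v_1‖ = 6.5574, so e_1 = (-0.4575, -0.4575, -0.4575, -0.6100).
e_1·v_2 = (-0.4575)·2 + (-0.4575)·3 + (-0.4575)·1 + (-0.6100)·(-2) = -1.5250.
u_2 = v_2 + 1.5250·e_1 = (1.3023, 2.3023, 0.3023, -2.9302).
‖u_2‖ = 3.9591, so e_2 = (0.3289, 0.5815, 0.0764, -0.7401).
Qᵀb = (0.9150, 4.3938).
Back-substitute: x_2 = 4.3938/3.9591 = 1.1098.
x_1 = (0.9150 + 1.5250·1.1098)/6.5574 = 0.3976.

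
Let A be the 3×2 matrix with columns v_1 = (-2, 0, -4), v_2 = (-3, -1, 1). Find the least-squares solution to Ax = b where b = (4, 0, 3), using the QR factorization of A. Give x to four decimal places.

v_1 = (-2, 0, -4); ‖v_1‖ = 4.4721, so e_1 = (-0.4472, 0.0000, -0.8944).
e_1·v_2 = (-0.4472)·(-3) + 0.0000·(-1) + (-0.8944)·1 = 0.4472.
u_2 = v_2 − 0.4472·e_1 = (-2.8000, -1.0000, 1.4000).
‖u_2‖ = 3.2863, so e_2 = (-0.8520, -0.3043, 0.4260).
Qᵀb = (-4.4721, -2.1300).
Back-substitute: x_2 = -2.1300/3.2863 = -0.6481.
x_1 = (-4.4721 − 0.4472·(-0.6481))/4.4721 = -0.9352.

x = (-0.9352, -0.6481)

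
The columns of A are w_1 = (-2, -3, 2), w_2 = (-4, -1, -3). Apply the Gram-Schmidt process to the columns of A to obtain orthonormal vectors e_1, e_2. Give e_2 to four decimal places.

e_2 = (-0.6889, -0.0238, -0.7245)

w_1 = (-2, -3, 2); ‖w_1‖ = 4.1231, so e_1 = (-0.4851, -0.7276, 0.4851).
e_1·w_2 = (-0.4851)·(-4) + (-0.7276)·(-1) + 0.4851·(-3) = 1.2127.
u_2 = w_2 − 1.2127·e_1 = (-3.4118, -0.1176, -3.5882).
‖u_2‖ = 4.9527, so e_2 = (-0.6889, -0.0238, -0.7245).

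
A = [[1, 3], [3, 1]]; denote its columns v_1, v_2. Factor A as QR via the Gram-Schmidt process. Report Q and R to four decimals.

Q = [[0.3162, 0.9487], [0.9487, -0.3162]], R = [[3.1623, 1.8974], [0.0000, 2.5298]]

v_1 = (1, 3); ‖v_1‖ = 3.1623, so e_1 = (0.3162, 0.9487).
e_1·v_2 = 0.3162·3 + 0.9487·1 = 1.8974.
u_2 = v_2 − 1.8974·e_1 = (2.4000, -0.8000).
‖u_2‖ = 2.5298, so e_2 = (0.9487, -0.3162).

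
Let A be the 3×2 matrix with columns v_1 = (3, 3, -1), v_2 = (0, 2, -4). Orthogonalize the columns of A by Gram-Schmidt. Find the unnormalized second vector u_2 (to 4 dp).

q_1 = v_1/‖v_1‖ = (3, 3, -1)/4.3589 = (0.6882, 0.6882, -0.2294).
r_{12} = q_1·v_2 = 2.2942.
u_2 = v_2 − 2.2942·q_1 = (-1.5789, 0.4211, -3.4737).

u_2 = (-1.5789, 0.4211, -3.4737)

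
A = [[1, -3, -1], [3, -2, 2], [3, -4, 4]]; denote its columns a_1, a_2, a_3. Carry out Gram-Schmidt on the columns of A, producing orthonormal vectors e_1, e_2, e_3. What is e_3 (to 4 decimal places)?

e_1 = a_1/‖a_1‖ = (1, 3, 3)/4.3589 = (0.2294, 0.6882, 0.6882).
r_{12} = e_1·a_2 = -4.8177.
u_2 = a_2 + 4.8177·e_1 = (-1.8947, 1.3158, -0.6842).
‖u_2‖ = 2.4061, so e_2 = (-0.7875, 0.5468, -0.2844).
r_{13} = e_1·a_3 = 3.9001; r_{23} = e_2·a_3 = 0.7437.
u_3 = a_3 − 3.9001·e_1 − 0.7437·e_2 = (-1.3091, -1.0909, 1.5273).
‖u_3‖ = 2.2883, so e_3 = (-0.5721, -0.4767, 0.6674).

e_3 = (-0.5721, -0.4767, 0.6674)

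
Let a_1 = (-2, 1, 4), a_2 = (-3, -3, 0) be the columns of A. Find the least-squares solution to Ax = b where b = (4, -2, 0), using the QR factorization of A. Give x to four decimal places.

x = (-0.4390, -0.2602)

e_1 = a_1/‖a_1‖ = (-2, 1, 4)/4.5826 = (-0.4364, 0.2182, 0.8729).
r_{12} = e_1·a_2 = 0.6547.
u_2 = a_2 − 0.6547·e_1 = (-2.7143, -3.1429, -0.5714).
‖u_2‖ = 4.1918, so e_2 = (-0.6475, -0.7498, -0.1363).
Qᵀb = (-2.1822, -1.0906).
Back-substitute: x_2 = -1.0906/4.1918 = -0.2602.
x_1 = (-2.1822 − 0.6547·(-0.2602))/4.5826 = -0.4390.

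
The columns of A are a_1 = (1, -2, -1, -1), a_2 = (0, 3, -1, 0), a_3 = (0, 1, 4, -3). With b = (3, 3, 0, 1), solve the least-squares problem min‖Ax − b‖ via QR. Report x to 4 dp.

x = (0.1544, 0.9827, 0.0556)

a_1 = (1, -2, -1, -1); ‖a_1‖ = 2.6458, so e_1 = (0.3780, -0.7559, -0.3780, -0.3780).
e_1·a_2 = 0.3780·0 + (-0.7559)·3 + (-0.3780)·(-1) + (-0.3780)·0 = -1.8898.
u_2 = a_2 + 1.8898·e_1 = (0.7143, 1.5714, -1.7143, -0.7143).
‖u_2‖ = 2.5355, so e_2 = (0.2817, 0.6198, -0.6761, -0.2817).
e_1·a_3 = 0.3780·0 + (-0.7559)·1 + (-0.3780)·4 + (-0.3780)·(-3) = -1.1339; e_2·a_3 = 0.2817·0 + 0.6198·1 + (-0.6761)·4 + (-0.2817)·(-3) = -1.2396.
u_3 = a_3 + 1.1339·e_1 + 1.2396·e_2 = (0.7778, 0.9111, 2.7333, -3.7778).
‖u_3‖ = 4.8143, so e_3 = (0.1616, 0.1892, 0.5677, -0.7847).
Qᵀb = (-1.5119, 2.4228, 0.2677).
Back-substitute: x_3 = 0.2677/4.8143 = 0.0556.
x_2 = (2.4228 + 1.2396·0.0556)/2.5355 = 0.9827.
x_1 = (-1.5119 + 1.8898·0.9827 + 1.1339·0.0556)/2.6458 = 0.1544.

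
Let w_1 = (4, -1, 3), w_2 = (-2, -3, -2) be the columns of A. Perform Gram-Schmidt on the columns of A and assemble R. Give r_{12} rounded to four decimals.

e_1 = w_1/‖w_1‖ = (4, -1, 3)/5.0990 = (0.7845, -0.1961, 0.5883).
r_{12} = e_1·w_2 = -2.1573.

r_{12} = -2.1573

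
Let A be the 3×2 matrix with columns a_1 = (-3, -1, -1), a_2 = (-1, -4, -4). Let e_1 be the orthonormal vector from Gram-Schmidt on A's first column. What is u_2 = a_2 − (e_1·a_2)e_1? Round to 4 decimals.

e_1 = a_1/‖a_1‖ = (-3, -1, -1)/3.3166 = (-0.9045, -0.3015, -0.3015).
r_{12} = e_1·a_2 = 3.3166.
u_2 = a_2 − 3.3166·e_1 = (2.0000, -3.0000, -3.0000).

u_2 = (2.0000, -3.0000, -3.0000)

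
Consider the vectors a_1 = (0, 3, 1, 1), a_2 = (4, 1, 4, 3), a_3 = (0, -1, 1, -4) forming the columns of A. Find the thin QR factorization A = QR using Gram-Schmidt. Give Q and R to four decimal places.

Q = [[0.0000, 0.6973, 0.1138], [0.9045, -0.3011, 0.1189], [0.3015, 0.5388, 0.4960], [0.3015, 0.3645, -0.8526]], R = [[3.3166, 3.0151, -1.8091], [0.0000, 5.7366, -0.6180], [0.0000, 0.0000, 3.7875]]

a_1 = (0, 3, 1, 1); ‖a_1‖ = 3.3166, so e_1 = (0.0000, 0.9045, 0.3015, 0.3015).
e_1·a_2 = 0.0000·4 + 0.9045·1 + 0.3015·4 + 0.3015·3 = 3.0151.
u_2 = a_2 − 3.0151·e_1 = (4.0000, -1.7273, 3.0909, 2.0909).
‖u_2‖ = 5.7366, so e_2 = (0.6973, -0.3011, 0.5388, 0.3645).
e_1·a_3 = 0.0000·0 + 0.9045·(-1) + 0.3015·1 + 0.3015·(-4) = -1.8091; e_2·a_3 = 0.6973·0 + (-0.3011)·(-1) + 0.5388·1 + 0.3645·(-4) = -0.6180.
u_3 = a_3 + 1.8091·e_1 + 0.6180·e_2 = (0.4309, 0.4503, 1.8785, -3.2293).
‖u_3‖ = 3.7875, so e_3 = (0.1138, 0.1189, 0.4960, -0.8526).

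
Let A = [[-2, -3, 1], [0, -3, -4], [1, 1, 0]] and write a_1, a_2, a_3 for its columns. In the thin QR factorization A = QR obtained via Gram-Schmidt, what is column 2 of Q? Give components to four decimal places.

a_1 = (-2, 0, 1); ‖a_1‖ = 2.2361, so q_1 = (-0.8944, 0.0000, 0.4472).
q_1·a_2 = (-0.8944)·(-3) + 0.0000·(-3) + 0.4472·1 = 3.1305.
u_2 = a_2 − 3.1305·q_1 = (-0.2000, -3.0000, -0.4000).
‖u_2‖ = 3.0332, so q_2 = (-0.0659, -0.9891, -0.1319).

q_2 = (-0.0659, -0.9891, -0.1319)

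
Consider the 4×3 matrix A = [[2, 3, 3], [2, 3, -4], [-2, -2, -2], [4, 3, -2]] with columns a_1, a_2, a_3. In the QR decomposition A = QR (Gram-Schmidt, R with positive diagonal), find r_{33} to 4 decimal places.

r_{33} = 5.6019

a_1 = (2, 2, -2, 4); ‖a_1‖ = 5.2915, so e_1 = (0.3780, 0.3780, -0.3780, 0.7559).
e_1·a_2 = 0.3780·3 + 0.3780·3 + (-0.3780)·(-2) + 0.7559·3 = 5.2915.
u_2 = a_2 − 5.2915·e_1 = (1.0000, 1.0000, 0.0000, -1.0000).
‖u_2‖ = 1.7321, so e_2 = (0.5774, 0.5774, 0.0000, -0.5774).
e_1·a_3 = 0.3780·3 + 0.3780·(-4) + (-0.3780)·(-2) + 0.7559·(-2) = -1.1339; e_2·a_3 = 0.5774·3 + 0.5774·(-4) + (0.0000)·(-2) + (-0.5774)·(-2) = 0.5774.
u_3 = a_3 + 1.1339·e_1 − 0.5774·e_2 = (3.0952, -3.9048, -2.4286, -0.8095).
r_{33} = ‖u_3‖ = 5.6019.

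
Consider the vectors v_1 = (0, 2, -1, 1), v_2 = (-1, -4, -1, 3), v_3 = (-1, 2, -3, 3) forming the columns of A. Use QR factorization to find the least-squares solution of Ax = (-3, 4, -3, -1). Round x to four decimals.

x = (-7.5556, -2.4444, 4.5556)

v_1 = (0, 2, -1, 1); ‖v_1‖ = 2.4495, so q_1 = (0.0000, 0.8165, -0.4082, 0.4082).
q_1·v_2 = 0.0000·(-1) + 0.8165·(-4) + (-0.4082)·(-1) + 0.4082·3 = -1.6330.
u_2 = v_2 + 1.6330·q_1 = (-1.0000, -2.6667, -1.6667, 3.6667).
‖u_2‖ = 4.9329, so q_2 = (-0.2027, -0.5406, -0.3379, 0.7433).
q_1·v_3 = 0.0000·(-1) + 0.8165·2 + (-0.4082)·(-3) + 0.4082·3 = 4.0825; q_2·v_3 = (-0.2027)·(-1) + (-0.5406)·2 + (-0.3379)·(-3) + 0.7433·3 = 2.3651.
u_3 = v_3 − 4.0825·q_1 − 2.3651·q_2 = (-0.5205, -0.0548, -0.5342, -0.4247).
‖u_3‖ = 0.8601, so q_3 = (-0.6052, -0.0637, -0.6212, -0.4937).
Qᵀb = (4.0825, -1.2839, 3.9181).
Back-substitute: x_3 = 3.9181/0.8601 = 4.5556.
x_2 = (-1.2839 − 2.3651·4.5556)/4.9329 = -2.4444.
x_1 = (4.0825 + 1.6330·(-2.4444) − 4.0825·4.5556)/2.4495 = -7.5556.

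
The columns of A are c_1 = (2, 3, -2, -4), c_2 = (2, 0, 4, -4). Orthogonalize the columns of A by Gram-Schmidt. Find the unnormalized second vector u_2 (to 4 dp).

u_2 = (1.2727, -1.0909, 4.7273, -2.5455)

e_1 = c_1/‖c_1‖ = (2, 3, -2, -4)/5.7446 = (0.3482, 0.5222, -0.3482, -0.6963).
r_{12} = e_1·c_2 = 2.0889.
u_2 = c_2 − 2.0889·e_1 = (1.2727, -1.0909, 4.7273, -2.5455).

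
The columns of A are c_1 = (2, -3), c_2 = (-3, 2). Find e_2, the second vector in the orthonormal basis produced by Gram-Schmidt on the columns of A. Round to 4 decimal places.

e_1 = c_1/‖c_1‖ = (2, -3)/3.6056 = (0.5547, -0.8321).
r_{12} = e_1·c_2 = -3.3282.
u_2 = c_2 + 3.3282·e_1 = (-1.1538, -0.7692).
‖u_2‖ = 1.3868, so e_2 = (-0.8321, -0.5547).

e_2 = (-0.8321, -0.5547)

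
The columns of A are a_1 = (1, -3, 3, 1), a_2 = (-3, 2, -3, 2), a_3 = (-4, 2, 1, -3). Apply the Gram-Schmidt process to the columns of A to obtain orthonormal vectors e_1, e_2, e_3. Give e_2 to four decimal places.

e_2 = (-0.6055, -0.1101, -0.1651, 0.7707)

a_1 = (1, -3, 3, 1); ‖a_1‖ = 4.4721, so e_1 = (0.2236, -0.6708, 0.6708, 0.2236).
e_1·a_2 = 0.2236·(-3) + (-0.6708)·2 + 0.6708·(-3) + 0.2236·2 = -3.5777.
u_2 = a_2 + 3.5777·e_1 = (-2.2000, -0.4000, -0.6000, 2.8000).
‖u_2‖ = 3.6332, so e_2 = (-0.6055, -0.1101, -0.1651, 0.7707).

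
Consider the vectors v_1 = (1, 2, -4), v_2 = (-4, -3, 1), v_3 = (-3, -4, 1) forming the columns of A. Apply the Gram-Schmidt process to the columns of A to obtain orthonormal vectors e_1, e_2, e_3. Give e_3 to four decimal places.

e_3 = (0.5345, -0.8018, -0.2673)

v_1 = (1, 2, -4); ‖v_1‖ = 4.5826, so e_1 = (0.2182, 0.4364, -0.8729).
e_1·v_2 = 0.2182·(-4) + 0.4364·(-3) + (-0.8729)·1 = -3.0551.
u_2 = v_2 + 3.0551·e_1 = (-3.3333, -1.6667, -1.6667).
‖u_2‖ = 4.0825, so e_2 = (-0.8165, -0.4082, -0.4082).
e_1·v_3 = 0.2182·(-3) + 0.4364·(-4) + (-0.8729)·1 = -3.2733; e_2·v_3 = (-0.8165)·(-3) + (-0.4082)·(-4) + (-0.4082)·1 = 3.6742.
u_3 = v_3 + 3.2733·e_1 − 3.6742·e_2 = (0.7143, -1.0714, -0.3571).
‖u_3‖ = 1.3363, so e_3 = (0.5345, -0.8018, -0.2673).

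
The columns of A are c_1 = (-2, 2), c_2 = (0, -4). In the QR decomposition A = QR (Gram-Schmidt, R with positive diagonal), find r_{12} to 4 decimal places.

r_{12} = -2.8284

q_1 = c_1/‖c_1‖ = (-2, 2)/2.8284 = (-0.7071, 0.7071).
r_{12} = q_1·c_2 = -2.8284.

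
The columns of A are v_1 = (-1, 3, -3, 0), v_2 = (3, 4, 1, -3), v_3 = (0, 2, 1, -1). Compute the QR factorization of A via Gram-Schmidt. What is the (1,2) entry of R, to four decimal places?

v_1 = (-1, 3, -3, 0); ‖v_1‖ = 4.3589, so e_1 = (-0.2294, 0.6882, -0.6882, 0.0000).
r_{12} = e_1·v_2 = 1.3765.

r_{12} = 1.3765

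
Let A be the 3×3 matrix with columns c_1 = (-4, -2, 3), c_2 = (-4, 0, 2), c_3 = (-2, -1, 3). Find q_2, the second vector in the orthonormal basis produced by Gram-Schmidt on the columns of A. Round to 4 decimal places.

q_2 = (-0.5307, 0.8339, -0.1516)

c_1 = (-4, -2, 3); ‖c_1‖ = 5.3852, so q_1 = (-0.7428, -0.3714, 0.5571).
q_1·c_2 = (-0.7428)·(-4) + (-0.3714)·0 + 0.5571·2 = 4.0853.
u_2 = c_2 − 4.0853·q_1 = (-0.9655, 1.5172, -0.2759).
‖u_2‖ = 1.8194, so q_2 = (-0.5307, 0.8339, -0.1516).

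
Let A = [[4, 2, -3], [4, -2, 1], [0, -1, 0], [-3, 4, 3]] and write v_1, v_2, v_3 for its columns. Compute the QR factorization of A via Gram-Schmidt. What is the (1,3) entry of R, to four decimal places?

q_1 = v_1/‖v_1‖ = (4, 4, 0, -3)/6.4031 = (0.6247, 0.6247, 0.0000, -0.4685).
r_{13} = q_1·v_3 = -2.6550.

r_{13} = -2.6550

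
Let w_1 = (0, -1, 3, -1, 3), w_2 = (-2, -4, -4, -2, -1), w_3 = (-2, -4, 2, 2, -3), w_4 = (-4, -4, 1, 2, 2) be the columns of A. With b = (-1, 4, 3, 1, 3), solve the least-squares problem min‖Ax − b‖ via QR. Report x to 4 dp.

x = (-0.0882, -0.8346, -0.5546, 0.6089)

w_1 = (0, -1, 3, -1, 3); ‖w_1‖ = 4.4721, so e_1 = (0.0000, -0.2236, 0.6708, -0.2236, 0.6708).
e_1·w_2 = 0.0000·(-2) + (-0.2236)·(-4) + 0.6708·(-4) + (-0.2236)·(-2) + 0.6708·(-1) = -2.0125.
u_2 = w_2 + 2.0125·e_1 = (-2.0000, -4.4500, -2.6500, -2.4500, 0.3500).
‖u_2‖ = 6.0787, so e_2 = (-0.3290, -0.7321, -0.4360, -0.4030, 0.0576).
e_1·w_3 = 0.0000·(-2) + (-0.2236)·(-4) + 0.6708·2 + (-0.2236)·2 + 0.6708·(-3) = -0.2236; e_2·w_3 = (-0.3290)·(-2) + (-0.7321)·(-4) + (-0.4360)·2 + (-0.4030)·2 + 0.0576·(-3) = 1.7356.
u_3 = w_3 + 0.2236·e_1 − 1.7356·e_2 = (-1.4290, -2.7794, 2.9066, 2.6495, -2.9499).
‖u_3‖ = 5.8256, so e_3 = (-0.2453, -0.4771, 0.4989, 0.4548, -0.5064).
e_1·w_4 = 0.0000·(-4) + (-0.2236)·(-4) + 0.6708·1 + (-0.2236)·2 + 0.6708·2 = 2.4597; e_2·w_4 = (-0.3290)·(-4) + (-0.7321)·(-4) + (-0.4360)·1 + (-0.4030)·2 + 0.0576·2 = 3.1175; e_3·w_4 = (-0.2453)·(-4) + (-0.4771)·(-4) + 0.4989·1 + 0.4548·2 + (-0.5064)·2 = 3.2854.
u_4 = w_4 − 2.4597·e_1 − 3.1175·e_2 − 3.2854·e_3 = (-2.1684, 0.3997, -0.9301, 2.3123, 1.8341).
‖u_4‖ = 3.7997, so e_4 = (-0.5707, 0.1052, -0.2448, 0.6085, 0.4827).
Qᵀb = (2.9069, -4.1374, -1.2306, 2.3137).
Back-substitute: x_4 = 2.3137/3.7997 = 0.6089.
x_3 = (-1.2306 − 3.2854·0.6089)/5.8256 = -0.5546.
x_2 = (-4.1374 − 1.7356·(-0.5546) − 3.1175·0.6089)/6.0787 = -0.8346.
x_1 = (2.9069 + 2.0125·(-0.8346) + 0.2236·(-0.5546) − 2.4597·0.6089)/4.4721 = -0.0882.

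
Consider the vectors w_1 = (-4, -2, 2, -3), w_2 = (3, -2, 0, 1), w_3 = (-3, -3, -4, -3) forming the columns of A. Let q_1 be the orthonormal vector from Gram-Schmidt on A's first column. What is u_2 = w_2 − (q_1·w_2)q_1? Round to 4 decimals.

q_1 = w_1/‖w_1‖ = (-4, -2, 2, -3)/5.7446 = (-0.6963, -0.3482, 0.3482, -0.5222).
r_{12} = q_1·w_2 = -1.9149.
u_2 = w_2 + 1.9149·q_1 = (1.6667, -2.6667, 0.6667, 0.0000).

u_2 = (1.6667, -2.6667, 0.6667, 0.0000)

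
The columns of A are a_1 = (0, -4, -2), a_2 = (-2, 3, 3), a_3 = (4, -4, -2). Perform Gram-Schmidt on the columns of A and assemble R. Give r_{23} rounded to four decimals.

r_{23} = -3.3218

a_1 = (0, -4, -2); ‖a_1‖ = 4.4721, so e_1 = (0.0000, -0.8944, -0.4472).
e_1·a_2 = 0.0000·(-2) + (-0.8944)·3 + (-0.4472)·3 = -4.0249.
u_2 = a_2 + 4.0249·e_1 = (-2.0000, -0.6000, 1.2000).
‖u_2‖ = 2.4083, so e_2 = (-0.8305, -0.2491, 0.4983).
r_{23} = e_2·a_3 = -3.3218.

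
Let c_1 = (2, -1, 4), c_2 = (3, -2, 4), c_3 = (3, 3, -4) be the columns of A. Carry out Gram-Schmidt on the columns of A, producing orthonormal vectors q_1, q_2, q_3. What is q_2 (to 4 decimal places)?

q_2 = (0.5698, -0.6838, -0.4558)

q_1 = c_1/‖c_1‖ = (2, -1, 4)/4.5826 = (0.4364, -0.2182, 0.8729).
r_{12} = q_1·c_2 = 5.2372.
u_2 = c_2 − 5.2372·q_1 = (0.7143, -0.8571, -0.5714).
‖u_2‖ = 1.2536, so q_2 = (0.5698, -0.6838, -0.4558).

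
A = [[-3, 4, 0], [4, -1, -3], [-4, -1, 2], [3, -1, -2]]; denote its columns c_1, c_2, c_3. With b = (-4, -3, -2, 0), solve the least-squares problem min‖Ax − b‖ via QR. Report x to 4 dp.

c_1 = (-3, 4, -4, 3); ‖c_1‖ = 7.0711, so e_1 = (-0.4243, 0.5657, -0.5657, 0.4243).
e_1·c_2 = (-0.4243)·4 + 0.5657·(-1) + (-0.5657)·(-1) + 0.4243·(-1) = -2.1213.
u_2 = c_2 + 2.1213·e_1 = (3.1000, 0.2000, -2.2000, -0.1000).
‖u_2‖ = 3.8079, so e_2 = (0.8141, 0.0525, -0.5777, -0.0263).
e_1·c_3 = (-0.4243)·0 + 0.5657·(-3) + (-0.5657)·2 + 0.4243·(-2) = -3.6770; e_2·c_3 = 0.8141·0 + 0.0525·(-3) + (-0.5777)·2 + (-0.0263)·(-2) = -1.2605.
u_3 = c_3 + 3.6770·e_1 + 1.2605·e_2 = (-0.5338, -0.8538, -0.8083, -0.4731).
‖u_3‖ = 1.3751, so e_3 = (-0.3882, -0.6209, -0.5878, -0.3440).
Qᵀb = (1.1314, -2.2585, 4.5909).
Back-substitute: x_3 = 4.5909/1.3751 = 3.3384.
x_2 = (-2.2585 + 1.2605·3.3384)/3.8079 = 0.5120.
x_1 = (1.1314 + 2.1213·0.5120 + 3.6770·3.3384)/7.0711 = 2.0496.

x = (2.0496, 0.5120, 3.3384)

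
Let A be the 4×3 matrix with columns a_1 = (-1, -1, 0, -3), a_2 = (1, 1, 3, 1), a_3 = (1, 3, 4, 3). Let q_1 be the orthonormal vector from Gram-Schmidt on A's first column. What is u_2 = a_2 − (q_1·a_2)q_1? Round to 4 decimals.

u_2 = (0.5455, 0.5455, 3.0000, -0.3636)

a_1 = (-1, -1, 0, -3); ‖a_1‖ = 3.3166, so q_1 = (-0.3015, -0.3015, 0.0000, -0.9045).
q_1·a_2 = (-0.3015)·1 + (-0.3015)·1 + 0.0000·3 + (-0.9045)·1 = -1.5076.
u_2 = a_2 + 1.5076·q_1 = (0.5455, 0.5455, 3.0000, -0.3636).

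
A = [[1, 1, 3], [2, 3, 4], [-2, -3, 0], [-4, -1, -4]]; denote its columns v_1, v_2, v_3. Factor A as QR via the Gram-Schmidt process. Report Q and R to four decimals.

v_1 = (1, 2, -2, -4); ‖v_1‖ = 5.0000, so e_1 = (0.2000, 0.4000, -0.4000, -0.8000).
e_1·v_2 = 0.2000·1 + 0.4000·3 + (-0.4000)·(-3) + (-0.8000)·(-1) = 3.4000.
u_2 = v_2 − 3.4000·e_1 = (0.3200, 1.6400, -1.6400, 1.7200).
‖u_2‖ = 2.9052, so e_2 = (0.1101, 0.5645, -0.5645, 0.5920).
e_1·v_3 = 0.2000·3 + 0.4000·4 + (-0.4000)·0 + (-0.8000)·(-4) = 5.4000; e_2·v_3 = 0.1101·3 + 0.5645·4 + (-0.5645)·0 + 0.5920·(-4) = 0.2203.
u_3 = v_3 − 5.4000·e_1 − 0.2203·e_2 = (1.8957, 1.7156, 2.2844, 0.1896).
‖u_3‖ = 3.4339, so e_3 = (0.5521, 0.4996, 0.6652, 0.0552).

Q = [[0.2000, 0.1101, 0.5521], [0.4000, 0.5645, 0.4996], [-0.4000, -0.5645, 0.6652], [-0.8000, 0.5920, 0.0552]], R = [[5.0000, 3.4000, 5.4000], [0.0000, 2.9052, 0.2203], [0.0000, 0.0000, 3.4339]]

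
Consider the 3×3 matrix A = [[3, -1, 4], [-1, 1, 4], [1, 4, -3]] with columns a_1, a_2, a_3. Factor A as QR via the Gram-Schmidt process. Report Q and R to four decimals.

e_1 = a_1/‖a_1‖ = (3, -1, 1)/3.3166 = (0.9045, -0.3015, 0.3015).
r_{12} = e_1·a_2 = 0.0000.
u_2 = a_2 + 0.0000·e_1 = (-1.0000, 1.0000, 4.0000).
‖u_2‖ = 4.2426, so e_2 = (-0.2357, 0.2357, 0.9428).
r_{13} = e_1·a_3 = 1.5076; r_{23} = e_2·a_3 = -2.8284.
u_3 = a_3 − 1.5076·e_1 + 2.8284·e_2 = (1.9697, 5.1212, -0.7879).
‖u_3‖ = 5.5432, so e_3 = (0.3553, 0.9239, -0.1421).

Q = [[0.9045, -0.2357, 0.3553], [-0.3015, 0.2357, 0.9239], [0.3015, 0.9428, -0.1421]], R = [[3.3166, 0.0000, 1.5076], [0.0000, 4.2426, -2.8284], [0.0000, 0.0000, 5.5432]]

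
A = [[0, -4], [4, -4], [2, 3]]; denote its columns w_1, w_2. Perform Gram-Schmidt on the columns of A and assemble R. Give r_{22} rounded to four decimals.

w_1 = (0, 4, 2); ‖w_1‖ = 4.4721, so q_1 = (0.0000, 0.8944, 0.4472).
q_1·w_2 = 0.0000·(-4) + 0.8944·(-4) + 0.4472·3 = -2.2361.
u_2 = w_2 + 2.2361·q_1 = (-4.0000, -2.0000, 4.0000).
r_{22} = ‖u_2‖ = 6.0000.

r_{22} = 6.0000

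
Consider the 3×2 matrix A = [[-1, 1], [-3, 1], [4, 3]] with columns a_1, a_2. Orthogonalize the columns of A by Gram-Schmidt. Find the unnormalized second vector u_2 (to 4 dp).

a_1 = (-1, -3, 4); ‖a_1‖ = 5.0990, so q_1 = (-0.1961, -0.5883, 0.7845).
q_1·a_2 = (-0.1961)·1 + (-0.5883)·1 + 0.7845·3 = 1.5689.
u_2 = a_2 − 1.5689·q_1 = (1.3077, 1.9231, 1.7692).

u_2 = (1.3077, 1.9231, 1.7692)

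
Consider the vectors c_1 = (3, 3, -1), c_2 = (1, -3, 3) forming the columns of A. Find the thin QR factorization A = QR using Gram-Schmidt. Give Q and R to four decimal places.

c_1 = (3, 3, -1); ‖c_1‖ = 4.3589, so q_1 = (0.6882, 0.6882, -0.2294).
q_1·c_2 = 0.6882·1 + 0.6882·(-3) + (-0.2294)·3 = -2.0647.
u_2 = c_2 + 2.0647·q_1 = (2.4211, -1.5789, 2.5263).
‖u_2‖ = 3.8389, so q_2 = (0.6307, -0.4113, 0.6581).

Q = [[0.6882, 0.6307], [0.6882, -0.4113], [-0.2294, 0.6581]], R = [[4.3589, -2.0647], [0.0000, 3.8389]]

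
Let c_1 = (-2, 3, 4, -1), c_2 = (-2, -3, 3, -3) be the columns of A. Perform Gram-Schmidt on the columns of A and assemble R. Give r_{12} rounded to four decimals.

r_{12} = 1.8257

c_1 = (-2, 3, 4, -1); ‖c_1‖ = 5.4772, so q_1 = (-0.3651, 0.5477, 0.7303, -0.1826).
r_{12} = q_1·c_2 = 1.8257.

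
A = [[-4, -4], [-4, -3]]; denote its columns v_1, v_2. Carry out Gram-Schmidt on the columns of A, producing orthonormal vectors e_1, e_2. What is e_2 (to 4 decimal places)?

e_2 = (-0.7071, 0.7071)

e_1 = v_1/‖v_1‖ = (-4, -4)/5.6569 = (-0.7071, -0.7071).
r_{12} = e_1·v_2 = 4.9497.
u_2 = v_2 − 4.9497·e_1 = (-0.5000, 0.5000).
‖u_2‖ = 0.7071, so e_2 = (-0.7071, 0.7071).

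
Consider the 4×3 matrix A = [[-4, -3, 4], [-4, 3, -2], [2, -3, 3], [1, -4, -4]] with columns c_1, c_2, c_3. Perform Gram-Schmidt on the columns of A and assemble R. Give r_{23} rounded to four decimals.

r_{23} = -1.9883

q_1 = c_1/‖c_1‖ = (-4, -4, 2, 1)/6.0828 = (-0.6576, -0.6576, 0.3288, 0.1644).
r_{12} = q_1·c_2 = -1.6440.
u_2 = c_2 + 1.6440·q_1 = (-4.0811, 1.9189, -2.4595, -3.7297).
‖u_2‖ = 6.3480, so q_2 = (-0.6429, 0.3023, -0.3874, -0.5875).
r_{23} = q_2·c_3 = -1.9883.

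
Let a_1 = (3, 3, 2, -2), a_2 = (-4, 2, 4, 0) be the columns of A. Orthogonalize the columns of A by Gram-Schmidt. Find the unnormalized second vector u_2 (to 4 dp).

u_2 = (-4.2308, 1.7692, 3.8462, 0.1538)

a_1 = (3, 3, 2, -2); ‖a_1‖ = 5.0990, so e_1 = (0.5883, 0.5883, 0.3922, -0.3922).
e_1·a_2 = 0.5883·(-4) + 0.5883·2 + 0.3922·4 + (-0.3922)·0 = 0.3922.
u_2 = a_2 − 0.3922·e_1 = (-4.2308, 1.7692, 3.8462, 0.1538).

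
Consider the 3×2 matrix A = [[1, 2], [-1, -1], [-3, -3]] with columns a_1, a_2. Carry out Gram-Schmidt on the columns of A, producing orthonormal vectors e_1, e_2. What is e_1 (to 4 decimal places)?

e_1 = (0.3015, -0.3015, -0.9045)

a_1 = (1, -1, -3); ‖a_1‖ = 3.3166, so e_1 = (0.3015, -0.3015, -0.9045).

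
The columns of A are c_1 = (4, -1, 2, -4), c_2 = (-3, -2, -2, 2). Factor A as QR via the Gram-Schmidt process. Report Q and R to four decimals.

c_1 = (4, -1, 2, -4); ‖c_1‖ = 6.0828, so q_1 = (0.6576, -0.1644, 0.3288, -0.6576).
q_1·c_2 = 0.6576·(-3) + (-0.1644)·(-2) + 0.3288·(-2) + (-0.6576)·2 = -3.6168.
u_2 = c_2 + 3.6168·q_1 = (-0.6216, -2.5946, -0.8108, -0.3784).
‖u_2‖ = 2.8141, so q_2 = (-0.2209, -0.9220, -0.2881, -0.1345).

Q = [[0.6576, -0.2209], [-0.1644, -0.9220], [0.3288, -0.2881], [-0.6576, -0.1345]], R = [[6.0828, -3.6168], [0.0000, 2.8141]]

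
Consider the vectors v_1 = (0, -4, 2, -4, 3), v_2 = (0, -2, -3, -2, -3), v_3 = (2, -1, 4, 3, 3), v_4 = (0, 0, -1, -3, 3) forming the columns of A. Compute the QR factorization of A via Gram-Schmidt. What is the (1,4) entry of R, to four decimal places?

v_1 = (0, -4, 2, -4, 3); ‖v_1‖ = 6.7082, so q_1 = (0.0000, -0.5963, 0.2981, -0.5963, 0.4472).
r_{14} = q_1·v_4 = 2.8324.

r_{14} = 2.8324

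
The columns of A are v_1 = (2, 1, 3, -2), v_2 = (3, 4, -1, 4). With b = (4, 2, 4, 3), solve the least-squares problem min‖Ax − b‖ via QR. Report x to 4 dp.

v_1 = (2, 1, 3, -2); ‖v_1‖ = 4.2426, so e_1 = (0.4714, 0.2357, 0.7071, -0.4714).
e_1·v_2 = 0.4714·3 + 0.2357·4 + 0.7071·(-1) + (-0.4714)·4 = -0.2357.
u_2 = v_2 + 0.2357·e_1 = (3.1111, 4.0556, -0.8333, 3.8889).
‖u_2‖ = 6.4765, so e_2 = (0.4804, 0.6262, -0.1287, 0.6005).
Qᵀb = (3.7712, 4.4606).
Back-substitute: x_2 = 4.4606/6.4765 = 0.6887.
x_1 = (3.7712 + 0.2357·0.6887)/4.2426 = 0.9272.

x = (0.9272, 0.6887)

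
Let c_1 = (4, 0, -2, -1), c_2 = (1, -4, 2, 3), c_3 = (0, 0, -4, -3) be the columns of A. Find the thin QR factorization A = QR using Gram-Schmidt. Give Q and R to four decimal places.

Q = [[0.8729, 0.2890, -0.3813], [0.0000, -0.7356, -0.6239], [-0.4364, 0.3152, -0.6153], [-0.2182, 0.5254, -0.2946]], R = [[4.5826, -0.6547, 2.4004], [0.0000, 5.4380, -2.8372], [0.0000, 0.0000, 3.3449]]

c_1 = (4, 0, -2, -1); ‖c_1‖ = 4.5826, so q_1 = (0.8729, 0.0000, -0.4364, -0.2182).
q_1·c_2 = 0.8729·1 + 0.0000·(-4) + (-0.4364)·2 + (-0.2182)·3 = -0.6547.
u_2 = c_2 + 0.6547·q_1 = (1.5714, -4.0000, 1.7143, 2.8571).
‖u_2‖ = 5.4380, so q_2 = (0.2890, -0.7356, 0.3152, 0.5254).
q_1·c_3 = 0.8729·0 + 0.0000·0 + (-0.4364)·(-4) + (-0.2182)·(-3) = 2.4004; q_2·c_3 = 0.2890·0 + (-0.7356)·0 + 0.3152·(-4) + 0.5254·(-3) = -2.8372.
u_3 = c_3 − 2.4004·q_1 + 2.8372·q_2 = (-1.2754, -2.0870, -2.0580, -0.9855).
‖u_3‖ = 3.3449, so q_3 = (-0.3813, -0.6239, -0.6153, -0.2946).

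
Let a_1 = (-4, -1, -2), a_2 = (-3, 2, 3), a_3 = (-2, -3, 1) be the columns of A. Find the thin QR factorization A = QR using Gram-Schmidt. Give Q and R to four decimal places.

Q = [[-0.8729, -0.4856, -0.0474], [-0.2182, 0.4753, -0.8523], [-0.4364, 0.7336, 0.5209]], R = [[4.5826, 0.8729, 1.9640], [0.0000, 4.6085, 0.2790], [0.0000, 0.0000, 3.1725]]

a_1 = (-4, -1, -2); ‖a_1‖ = 4.5826, so q_1 = (-0.8729, -0.2182, -0.4364).
q_1·a_2 = (-0.8729)·(-3) + (-0.2182)·2 + (-0.4364)·3 = 0.8729.
u_2 = a_2 − 0.8729·q_1 = (-2.2381, 2.1905, 3.3810).
‖u_2‖ = 4.6085, so q_2 = (-0.4856, 0.4753, 0.7336).
q_1·a_3 = (-0.8729)·(-2) + (-0.2182)·(-3) + (-0.4364)·1 = 1.9640; q_2·a_3 = (-0.4856)·(-2) + 0.4753·(-3) + 0.7336·1 = 0.2790.
u_3 = a_3 − 1.9640·q_1 − 0.2790·q_2 = (-0.1502, -2.7040, 1.6525).
‖u_3‖ = 3.1725, so q_3 = (-0.0474, -0.8523, 0.5209).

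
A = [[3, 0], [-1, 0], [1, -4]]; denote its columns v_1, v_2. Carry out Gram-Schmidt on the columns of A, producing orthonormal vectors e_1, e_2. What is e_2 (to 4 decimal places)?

e_2 = (0.2860, -0.0953, -0.9535)

v_1 = (3, -1, 1); ‖v_1‖ = 3.3166, so e_1 = (0.9045, -0.3015, 0.3015).
e_1·v_2 = 0.9045·0 + (-0.3015)·0 + 0.3015·(-4) = -1.2060.
u_2 = v_2 + 1.2060·e_1 = (1.0909, -0.3636, -3.6364).
‖u_2‖ = 3.8139, so e_2 = (0.2860, -0.0953, -0.9535).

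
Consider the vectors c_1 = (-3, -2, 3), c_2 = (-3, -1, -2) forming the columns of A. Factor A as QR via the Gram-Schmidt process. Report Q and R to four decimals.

Q = [[-0.6396, -0.6463], [-0.4264, -0.1521], [0.6396, -0.7477]], R = [[4.6904, 1.0660], [0.0000, 3.5866]]

c_1 = (-3, -2, 3); ‖c_1‖ = 4.6904, so q_1 = (-0.6396, -0.4264, 0.6396).
q_1·c_2 = (-0.6396)·(-3) + (-0.4264)·(-1) + 0.6396·(-2) = 1.0660.
u_2 = c_2 − 1.0660·q_1 = (-2.3182, -0.5455, -2.6818).
‖u_2‖ = 3.5866, so q_2 = (-0.6463, -0.1521, -0.7477).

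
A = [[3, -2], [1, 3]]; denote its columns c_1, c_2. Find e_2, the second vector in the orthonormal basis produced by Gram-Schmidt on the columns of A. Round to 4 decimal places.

e_2 = (-0.3162, 0.9487)

e_1 = c_1/‖c_1‖ = (3, 1)/3.1623 = (0.9487, 0.3162).
r_{12} = e_1·c_2 = -0.9487.
u_2 = c_2 + 0.9487·e_1 = (-1.1000, 3.3000).
‖u_2‖ = 3.4785, so e_2 = (-0.3162, 0.9487).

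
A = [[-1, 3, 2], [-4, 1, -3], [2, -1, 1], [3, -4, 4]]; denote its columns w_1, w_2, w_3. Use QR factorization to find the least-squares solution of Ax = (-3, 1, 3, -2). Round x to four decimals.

x = (0.9227, -0.0240, -1.2160)

q_1 = w_1/‖w_1‖ = (-1, -4, 2, 3)/5.4772 = (-0.1826, -0.7303, 0.3651, 0.5477).
r_{12} = q_1·w_2 = -3.8341.
u_2 = w_2 + 3.8341·q_1 = (2.3000, -1.8000, 0.4000, -1.9000).
‖u_2‖ = 3.5071, so q_2 = (0.6558, -0.5132, 0.1141, -0.5418).
r_{13} = q_1·w_3 = 4.3818; r_{23} = q_2·w_3 = 0.7984.
u_3 = w_3 − 4.3818·q_1 − 0.7984·q_2 = (2.2764, 0.6098, -0.6911, 2.0325).
‖u_3‖ = 3.1879, so q_3 = (0.7141, 0.1913, -0.2168, 0.6376).
Qᵀb = (-0.1826, -1.0550, -3.8765).
Back-substitute: x_3 = -3.8765/3.1879 = -1.2160.
x_2 = (-1.0550 − 0.7984·(-1.2160))/3.5071 = -0.0240.
x_1 = (-0.1826 + 3.8341·(-0.0240) − 4.3818·(-1.2160))/5.4772 = 0.9227.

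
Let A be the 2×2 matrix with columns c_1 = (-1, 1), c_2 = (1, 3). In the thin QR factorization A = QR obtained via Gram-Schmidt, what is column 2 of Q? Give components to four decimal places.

e_2 = (0.7071, 0.7071)

c_1 = (-1, 1); ‖c_1‖ = 1.4142, so e_1 = (-0.7071, 0.7071).
e_1·c_2 = (-0.7071)·1 + 0.7071·3 = 1.4142.
u_2 = c_2 − 1.4142·e_1 = (2.0000, 2.0000).
‖u_2‖ = 2.8284, so e_2 = (0.7071, 0.7071).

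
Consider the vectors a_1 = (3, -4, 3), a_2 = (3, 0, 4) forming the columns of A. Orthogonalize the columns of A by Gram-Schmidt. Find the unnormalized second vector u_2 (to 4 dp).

a_1 = (3, -4, 3); ‖a_1‖ = 5.8310, so e_1 = (0.5145, -0.6860, 0.5145).
e_1·a_2 = 0.5145·3 + (-0.6860)·0 + 0.5145·4 = 3.6015.
u_2 = a_2 − 3.6015·e_1 = (1.1471, 2.4706, 2.1471).

u_2 = (1.1471, 2.4706, 2.1471)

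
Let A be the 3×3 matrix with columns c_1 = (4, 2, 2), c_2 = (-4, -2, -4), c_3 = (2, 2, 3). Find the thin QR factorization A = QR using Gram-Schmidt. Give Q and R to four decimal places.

c_1 = (4, 2, 2); ‖c_1‖ = 4.8990, so q_1 = (0.8165, 0.4082, 0.4082).
q_1·c_2 = 0.8165·(-4) + 0.4082·(-2) + 0.4082·(-4) = -5.7155.
u_2 = c_2 + 5.7155·q_1 = (0.6667, 0.3333, -1.6667).
‖u_2‖ = 1.8257, so q_2 = (0.3651, 0.1826, -0.9129).
q_1·c_3 = 0.8165·2 + 0.4082·2 + 0.4082·3 = 3.6742; q_2·c_3 = 0.3651·2 + 0.1826·2 + (-0.9129)·3 = -1.6432.
u_3 = c_3 − 3.6742·q_1 + 1.6432·q_2 = (-0.4000, 0.8000, 0.0000).
‖u_3‖ = 0.8944, so q_3 = (-0.4472, 0.8944, 0.0000).

Q = [[0.8165, 0.3651, -0.4472], [0.4082, 0.1826, 0.8944], [0.4082, -0.9129, 0.0000]], R = [[4.8990, -5.7155, 3.6742], [0.0000, 1.8257, -1.6432], [0.0000, 0.0000, 0.8944]]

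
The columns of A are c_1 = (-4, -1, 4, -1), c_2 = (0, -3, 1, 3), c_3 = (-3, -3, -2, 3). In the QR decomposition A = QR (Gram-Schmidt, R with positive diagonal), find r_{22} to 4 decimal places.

r_{22} = 4.3046

c_1 = (-4, -1, 4, -1); ‖c_1‖ = 5.8310, so e_1 = (-0.6860, -0.1715, 0.6860, -0.1715).
e_1·c_2 = (-0.6860)·0 + (-0.1715)·(-3) + 0.6860·1 + (-0.1715)·3 = 0.6860.
u_2 = c_2 − 0.6860·e_1 = (0.4706, -2.8824, 0.5294, 3.1176).
r_{22} = ‖u_2‖ = 4.3046.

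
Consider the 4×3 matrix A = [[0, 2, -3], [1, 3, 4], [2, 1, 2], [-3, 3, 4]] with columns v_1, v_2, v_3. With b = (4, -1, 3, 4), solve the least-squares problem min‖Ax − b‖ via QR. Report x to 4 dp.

e_1 = v_1/‖v_1‖ = (0, 1, 2, -3)/3.7417 = (0.0000, 0.2673, 0.5345, -0.8018).
r_{12} = e_1·v_2 = -1.0690.
u_2 = v_2 + 1.0690·e_1 = (2.0000, 3.2857, 1.5714, 2.1429).
‖u_2‖ = 4.6752, so e_2 = (0.4278, 0.7028, 0.3361, 0.4583).
r_{13} = e_1·v_3 = -1.0690; r_{23} = e_2·v_3 = 4.0335.
u_3 = v_3 + 1.0690·e_1 − 4.0335·e_2 = (-4.7255, 1.4510, 1.2157, 1.2941).
‖u_3‖ = 5.2525, so e_3 = (-0.8997, 0.2762, 0.2315, 0.2464).
Qᵀb = (-1.8708, 3.8501, -2.1951).
Back-substitute: x_3 = -2.1951/5.2525 = -0.4179.
x_2 = (3.8501 − 4.0335·(-0.4179))/4.6752 = 1.1841.
x_1 = (-1.8708 + 1.0690·1.1841 + 1.0690·(-0.4179))/3.7417 = -0.2811.

x = (-0.2811, 1.1841, -0.4179)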